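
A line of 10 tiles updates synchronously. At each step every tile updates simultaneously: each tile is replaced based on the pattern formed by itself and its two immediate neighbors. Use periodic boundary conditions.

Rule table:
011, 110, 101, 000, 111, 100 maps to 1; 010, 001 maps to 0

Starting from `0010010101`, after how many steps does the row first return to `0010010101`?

10

1001001010
0100100101
1010010010
0101001001
1010100100
0101010010
0010101001
1001010100
0100101010
0010010101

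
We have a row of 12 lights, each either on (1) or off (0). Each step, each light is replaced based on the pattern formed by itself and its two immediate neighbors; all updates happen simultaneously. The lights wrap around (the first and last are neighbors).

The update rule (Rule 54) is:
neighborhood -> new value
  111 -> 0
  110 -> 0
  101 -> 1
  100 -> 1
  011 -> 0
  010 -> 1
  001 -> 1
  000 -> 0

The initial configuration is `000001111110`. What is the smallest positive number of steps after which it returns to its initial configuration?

step 1: 000010000001
step 2: 100111000011
step 3: 011000100100
step 4: 100101111110
step 5: 111110000001
step 6: 000001000010
step 7: 000011100111
step 8: 100100011000
step 9: 111110100101
step 10: 000001111110

10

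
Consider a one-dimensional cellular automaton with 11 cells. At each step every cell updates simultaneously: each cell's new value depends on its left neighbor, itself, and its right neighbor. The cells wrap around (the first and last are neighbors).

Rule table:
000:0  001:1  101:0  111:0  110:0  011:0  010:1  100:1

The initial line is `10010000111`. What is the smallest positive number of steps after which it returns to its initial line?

11

step 1: 01111001000
step 2: 10000111100
step 3: 11001000011
step 4: 00111100100
step 5: 01000011110
step 6: 11100100001
step 7: 00011110010
step 8: 00100001111
step 9: 11110010000
step 10: 00001111001
step 11: 10010000111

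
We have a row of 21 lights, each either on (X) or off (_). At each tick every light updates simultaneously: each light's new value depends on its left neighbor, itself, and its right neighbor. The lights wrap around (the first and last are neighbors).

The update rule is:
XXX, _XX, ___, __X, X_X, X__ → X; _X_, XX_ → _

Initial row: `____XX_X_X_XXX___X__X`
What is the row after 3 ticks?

XXXXX_X_X_XXX_XXX_XX_
XXXX_X_X_XXX_XXX_XX_X
XXX_X_X_XXX_XXX_XX_XX

XXX_X_X_XXX_XXX_XX_XX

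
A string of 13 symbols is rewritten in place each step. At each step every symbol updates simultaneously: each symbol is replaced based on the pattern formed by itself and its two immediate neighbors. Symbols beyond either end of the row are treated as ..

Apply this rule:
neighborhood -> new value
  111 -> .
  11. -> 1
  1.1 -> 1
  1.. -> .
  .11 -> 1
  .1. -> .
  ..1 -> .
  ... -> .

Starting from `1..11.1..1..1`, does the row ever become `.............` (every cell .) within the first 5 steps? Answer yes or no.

step 1: ...111.......
step 2: ...1.1.......
step 3: ....1........
step 4: .............
all cells are . at step 4

yes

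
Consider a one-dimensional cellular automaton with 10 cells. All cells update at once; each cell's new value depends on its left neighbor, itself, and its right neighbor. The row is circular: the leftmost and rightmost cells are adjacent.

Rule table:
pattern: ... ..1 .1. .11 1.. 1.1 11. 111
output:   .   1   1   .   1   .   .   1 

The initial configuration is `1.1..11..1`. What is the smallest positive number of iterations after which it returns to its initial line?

6

iteration 1: ..111..11.
iteration 2: .1.1.11..1
iteration 3: .1.1...111
iteration 4: .1.11.1.1.
iteration 5: 11....1.11
iteration 6: 1.1..11..1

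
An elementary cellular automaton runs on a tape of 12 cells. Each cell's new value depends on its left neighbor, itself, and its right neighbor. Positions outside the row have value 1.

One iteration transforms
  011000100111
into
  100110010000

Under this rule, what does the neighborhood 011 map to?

At position 1 the neighborhood is 011; the next row has 0 there.

0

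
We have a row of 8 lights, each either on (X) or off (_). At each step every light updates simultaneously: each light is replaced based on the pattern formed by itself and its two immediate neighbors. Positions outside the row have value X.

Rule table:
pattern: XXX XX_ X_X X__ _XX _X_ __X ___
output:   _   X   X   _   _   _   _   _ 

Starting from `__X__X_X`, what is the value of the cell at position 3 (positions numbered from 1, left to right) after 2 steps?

______X_
_______X
position 3 holds _

_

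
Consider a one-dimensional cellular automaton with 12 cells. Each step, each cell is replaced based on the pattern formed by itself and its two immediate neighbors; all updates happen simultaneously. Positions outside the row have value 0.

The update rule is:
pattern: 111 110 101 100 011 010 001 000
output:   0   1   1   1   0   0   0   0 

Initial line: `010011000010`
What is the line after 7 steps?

001001100001
000100110000
000010011000
000001001100
000000100110
000000010011
000000001001

000000001001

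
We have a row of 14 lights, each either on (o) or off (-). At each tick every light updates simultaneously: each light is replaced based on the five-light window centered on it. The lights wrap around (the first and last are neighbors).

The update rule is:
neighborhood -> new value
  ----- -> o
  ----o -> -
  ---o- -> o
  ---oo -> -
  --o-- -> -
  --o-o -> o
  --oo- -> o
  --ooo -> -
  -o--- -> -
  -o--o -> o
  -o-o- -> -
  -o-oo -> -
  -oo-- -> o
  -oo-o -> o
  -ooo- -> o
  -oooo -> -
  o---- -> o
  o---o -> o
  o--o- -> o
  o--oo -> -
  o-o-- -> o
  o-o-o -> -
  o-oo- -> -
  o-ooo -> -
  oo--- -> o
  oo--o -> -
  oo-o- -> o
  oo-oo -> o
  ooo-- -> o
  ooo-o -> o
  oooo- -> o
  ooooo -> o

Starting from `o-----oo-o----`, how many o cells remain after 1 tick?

8

tick 1: --oo--oooo-o-o
count of o: 8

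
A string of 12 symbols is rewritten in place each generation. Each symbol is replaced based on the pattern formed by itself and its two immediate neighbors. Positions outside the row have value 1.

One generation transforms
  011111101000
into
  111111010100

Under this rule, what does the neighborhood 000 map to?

At position 10 the neighborhood is 000; the next row has 0 there.

0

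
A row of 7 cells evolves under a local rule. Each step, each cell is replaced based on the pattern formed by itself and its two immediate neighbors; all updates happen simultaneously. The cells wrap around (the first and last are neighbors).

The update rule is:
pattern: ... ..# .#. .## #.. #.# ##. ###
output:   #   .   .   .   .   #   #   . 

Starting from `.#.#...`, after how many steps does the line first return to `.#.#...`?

..#..##
......#
.####..
....#.#
.##..#.
..#....
#...###
#.#....
.#..##.
.....#.
####...
...#.#.
##..#..
.#.....
...####
.#....#
#..##..
....#..
###...#
..#.#..
#..#..#
#......
..####.
#....#.
..##..#
...#...
##...##
.#.#...

28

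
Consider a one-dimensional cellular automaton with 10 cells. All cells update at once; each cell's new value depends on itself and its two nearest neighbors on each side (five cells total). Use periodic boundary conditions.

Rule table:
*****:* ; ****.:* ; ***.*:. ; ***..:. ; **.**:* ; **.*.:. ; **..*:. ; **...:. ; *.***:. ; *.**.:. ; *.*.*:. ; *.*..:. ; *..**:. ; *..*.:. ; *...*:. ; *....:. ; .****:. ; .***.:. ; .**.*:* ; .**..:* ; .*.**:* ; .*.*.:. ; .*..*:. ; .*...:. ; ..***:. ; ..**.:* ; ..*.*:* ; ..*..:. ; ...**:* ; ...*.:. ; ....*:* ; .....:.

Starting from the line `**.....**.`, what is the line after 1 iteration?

.*...*****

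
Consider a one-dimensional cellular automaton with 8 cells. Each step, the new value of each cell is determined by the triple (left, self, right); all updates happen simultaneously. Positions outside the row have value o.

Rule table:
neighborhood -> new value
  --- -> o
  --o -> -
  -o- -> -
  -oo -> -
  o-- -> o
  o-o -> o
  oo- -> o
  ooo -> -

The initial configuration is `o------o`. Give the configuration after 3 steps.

step 1: oooooo--
step 2: -----oo-
step 3: oooo--oo

oooo--oo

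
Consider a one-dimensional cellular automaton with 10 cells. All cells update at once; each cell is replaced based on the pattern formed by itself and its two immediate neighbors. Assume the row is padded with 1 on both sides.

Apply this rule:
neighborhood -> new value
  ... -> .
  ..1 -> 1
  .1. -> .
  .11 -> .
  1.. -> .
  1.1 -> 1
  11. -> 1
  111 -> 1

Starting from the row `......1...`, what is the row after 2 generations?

generation 1: .....1...1
generation 2: ....1...1.

....1...1.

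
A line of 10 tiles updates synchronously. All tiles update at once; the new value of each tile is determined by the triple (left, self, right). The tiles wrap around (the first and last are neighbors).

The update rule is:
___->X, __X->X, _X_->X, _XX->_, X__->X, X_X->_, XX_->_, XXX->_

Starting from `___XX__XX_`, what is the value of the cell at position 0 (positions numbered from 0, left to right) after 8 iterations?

_

iteration 1: XXX__XX__X
iteration 2: ___XX__XX_  (repeats iteration 0; period 2)
iteration 8: ___XX__XX_
position 0 holds _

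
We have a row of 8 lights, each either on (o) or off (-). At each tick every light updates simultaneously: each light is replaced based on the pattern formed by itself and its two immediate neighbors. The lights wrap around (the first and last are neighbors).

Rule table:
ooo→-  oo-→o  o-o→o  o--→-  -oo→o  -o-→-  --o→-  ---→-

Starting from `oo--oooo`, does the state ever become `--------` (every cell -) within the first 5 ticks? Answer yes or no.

-o--o---
--------
all cells are - at tick 2

yes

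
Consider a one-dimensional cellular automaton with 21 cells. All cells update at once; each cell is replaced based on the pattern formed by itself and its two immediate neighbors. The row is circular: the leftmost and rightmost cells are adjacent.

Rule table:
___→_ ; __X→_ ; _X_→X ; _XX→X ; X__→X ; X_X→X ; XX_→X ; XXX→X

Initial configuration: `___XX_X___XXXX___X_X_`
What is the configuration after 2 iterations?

X__XXXXXX_XXXXXX_XXXX

iteration 1: ___XXXXX__XXXXX__XXXX
iteration 2: X__XXXXXX_XXXXXX_XXXX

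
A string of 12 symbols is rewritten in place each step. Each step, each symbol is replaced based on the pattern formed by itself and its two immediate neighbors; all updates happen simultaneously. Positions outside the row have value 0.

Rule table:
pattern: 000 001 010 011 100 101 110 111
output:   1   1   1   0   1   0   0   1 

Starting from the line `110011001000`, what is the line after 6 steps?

110000000110

001100111111
110011011110
001100001101
110011110001
001101101111
110000000110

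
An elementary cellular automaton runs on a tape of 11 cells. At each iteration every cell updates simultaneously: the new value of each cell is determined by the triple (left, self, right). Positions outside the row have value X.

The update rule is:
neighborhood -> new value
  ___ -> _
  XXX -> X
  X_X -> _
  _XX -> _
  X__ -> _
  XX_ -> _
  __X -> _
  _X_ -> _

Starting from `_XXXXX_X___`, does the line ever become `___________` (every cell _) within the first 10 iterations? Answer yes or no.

iteration 1: __XXX______
iteration 2: ___X_______
iteration 3: ___________
all cells are _ at iteration 3

yes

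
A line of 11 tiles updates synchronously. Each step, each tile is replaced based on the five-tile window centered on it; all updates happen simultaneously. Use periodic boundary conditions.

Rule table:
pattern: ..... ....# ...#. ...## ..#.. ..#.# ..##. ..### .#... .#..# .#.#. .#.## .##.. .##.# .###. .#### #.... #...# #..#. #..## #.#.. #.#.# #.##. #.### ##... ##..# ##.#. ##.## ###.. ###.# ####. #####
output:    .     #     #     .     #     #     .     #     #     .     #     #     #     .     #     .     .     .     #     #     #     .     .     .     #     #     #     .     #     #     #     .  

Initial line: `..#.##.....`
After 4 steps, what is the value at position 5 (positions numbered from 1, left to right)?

####.##....
#.##..##.#.
.#.###..#.#
#.#.######.
position 5 holds #

#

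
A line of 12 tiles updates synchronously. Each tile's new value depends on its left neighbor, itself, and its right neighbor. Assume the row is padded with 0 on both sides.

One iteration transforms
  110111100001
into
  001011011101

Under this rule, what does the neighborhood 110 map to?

At position 1 the neighborhood is 110; the next row has 0 there.

0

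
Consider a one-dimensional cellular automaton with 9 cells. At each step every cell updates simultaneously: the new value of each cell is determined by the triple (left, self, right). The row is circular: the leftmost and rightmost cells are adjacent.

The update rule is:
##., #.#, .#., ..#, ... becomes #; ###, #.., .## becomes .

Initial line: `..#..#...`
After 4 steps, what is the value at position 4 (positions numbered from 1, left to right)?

.

step 1: ###.##.##
step 2: ..##.##..
step 3: ##.##.#.#
step 4: .##.####.
position 4 holds .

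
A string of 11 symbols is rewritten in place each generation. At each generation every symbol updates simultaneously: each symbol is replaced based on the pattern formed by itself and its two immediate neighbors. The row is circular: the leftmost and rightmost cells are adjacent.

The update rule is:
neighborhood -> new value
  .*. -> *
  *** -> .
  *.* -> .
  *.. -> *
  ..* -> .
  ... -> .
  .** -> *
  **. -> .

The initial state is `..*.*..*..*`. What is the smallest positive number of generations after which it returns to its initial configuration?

2

*.*.**.**.*
..*.*..*..*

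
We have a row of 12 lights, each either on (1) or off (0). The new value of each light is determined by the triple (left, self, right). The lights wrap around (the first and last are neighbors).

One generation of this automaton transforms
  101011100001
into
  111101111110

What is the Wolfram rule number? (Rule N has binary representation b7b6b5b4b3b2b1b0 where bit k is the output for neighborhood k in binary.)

247

position 5: 111 → 1  (bit 7 = 1)
position 0: 110 → 1  (bit 6 = 1)
position 1: 101 → 1  (bit 5 = 1)
position 7: 100 → 1  (bit 4 = 1)
position 4: 011 → 0  (bit 3 = 0)
position 2: 010 → 1  (bit 2 = 1)
position 10: 001 → 1  (bit 1 = 1)
position 8: 000 → 1  (bit 0 = 1)
bits b7..b0 = 11110111 = 247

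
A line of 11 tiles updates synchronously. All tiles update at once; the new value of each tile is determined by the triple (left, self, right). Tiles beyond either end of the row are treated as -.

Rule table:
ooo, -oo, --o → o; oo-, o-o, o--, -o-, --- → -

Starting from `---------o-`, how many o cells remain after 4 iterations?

1

--------o--
-------o---
------o----
-----o-----
count of o: 1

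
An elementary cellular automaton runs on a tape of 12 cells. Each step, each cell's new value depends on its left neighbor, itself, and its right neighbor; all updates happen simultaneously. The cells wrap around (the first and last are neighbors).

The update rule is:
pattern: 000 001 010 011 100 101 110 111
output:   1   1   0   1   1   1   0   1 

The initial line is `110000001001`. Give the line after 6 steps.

101111110111
011111101111
111111011110
111110111101
111101111011
111011110111

111011110111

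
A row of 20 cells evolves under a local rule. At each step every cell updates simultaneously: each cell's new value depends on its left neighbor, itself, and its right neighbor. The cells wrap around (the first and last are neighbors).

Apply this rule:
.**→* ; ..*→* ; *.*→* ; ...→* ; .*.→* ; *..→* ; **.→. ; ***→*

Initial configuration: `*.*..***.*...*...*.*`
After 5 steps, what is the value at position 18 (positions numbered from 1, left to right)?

.******.************
******.************.
*****.************.*
****.************.**
***.************.***
position 18 holds *

*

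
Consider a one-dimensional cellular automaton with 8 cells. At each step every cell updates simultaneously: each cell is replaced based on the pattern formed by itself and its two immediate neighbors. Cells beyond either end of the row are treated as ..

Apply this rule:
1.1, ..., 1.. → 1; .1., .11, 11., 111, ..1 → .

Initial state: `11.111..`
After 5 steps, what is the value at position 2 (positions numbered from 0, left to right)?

..1...11
1..11...
.1...111
..11....
1...1111
position 2 holds .

.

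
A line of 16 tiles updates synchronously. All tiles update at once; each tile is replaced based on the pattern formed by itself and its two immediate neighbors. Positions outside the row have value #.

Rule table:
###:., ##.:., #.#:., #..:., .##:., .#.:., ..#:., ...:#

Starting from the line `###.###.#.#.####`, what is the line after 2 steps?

................
.##############.

.##############.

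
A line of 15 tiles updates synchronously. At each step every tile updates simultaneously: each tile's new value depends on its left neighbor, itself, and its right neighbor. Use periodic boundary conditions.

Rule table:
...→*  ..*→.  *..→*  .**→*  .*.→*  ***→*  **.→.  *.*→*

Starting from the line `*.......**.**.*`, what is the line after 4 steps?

step 1: .******.*.**.**
step 2: ******.****.**.
step 3: *****.****.**.*
step 4: ****.****.**.**

****.****.**.**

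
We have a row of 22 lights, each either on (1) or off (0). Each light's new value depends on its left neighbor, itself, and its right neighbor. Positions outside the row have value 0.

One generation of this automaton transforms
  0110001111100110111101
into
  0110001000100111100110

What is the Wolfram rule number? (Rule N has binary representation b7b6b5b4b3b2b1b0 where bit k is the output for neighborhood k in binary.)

104

position 7: 111 → 0  (bit 7 = 0)
position 2: 110 → 1  (bit 6 = 1)
position 15: 101 → 1  (bit 5 = 1)
position 3: 100 → 0  (bit 4 = 0)
position 1: 011 → 1  (bit 3 = 1)
position 21: 010 → 0  (bit 2 = 0)
position 0: 001 → 0  (bit 1 = 0)
position 4: 000 → 0  (bit 0 = 0)
bits b7..b0 = 01101000 = 104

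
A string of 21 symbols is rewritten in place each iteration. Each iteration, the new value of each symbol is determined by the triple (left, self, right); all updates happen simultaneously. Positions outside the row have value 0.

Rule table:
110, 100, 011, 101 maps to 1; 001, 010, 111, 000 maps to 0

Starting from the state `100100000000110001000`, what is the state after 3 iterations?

000100100000011110001

010010000000111000100
001001000000101100010
000100100000011110001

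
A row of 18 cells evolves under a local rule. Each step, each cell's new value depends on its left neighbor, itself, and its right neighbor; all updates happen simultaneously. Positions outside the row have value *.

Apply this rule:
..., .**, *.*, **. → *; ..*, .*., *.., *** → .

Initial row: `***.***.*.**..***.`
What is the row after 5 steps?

step 1: ..***.**.***..*.**
step 2: ..*.******.*...**.
step 3: ...**....**..*.***
step 4: .*.**.**.**...**..
step 5: *.*********.*.**..

*.*********.*.**..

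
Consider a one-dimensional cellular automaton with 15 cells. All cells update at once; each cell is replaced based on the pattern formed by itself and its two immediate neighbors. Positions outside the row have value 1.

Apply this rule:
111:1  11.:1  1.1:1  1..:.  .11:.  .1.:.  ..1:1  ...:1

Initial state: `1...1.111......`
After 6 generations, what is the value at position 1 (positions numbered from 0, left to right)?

1

generation 1: 1.11.1.11.11111
generation 2: 11.11.1.11.1111
generation 3: 111.11.1.11.111
generation 4: 1111.11.1.11.11
generation 5: 11111.11.1.11.1
generation 6: 111111.11.1.11.
position 1 holds 1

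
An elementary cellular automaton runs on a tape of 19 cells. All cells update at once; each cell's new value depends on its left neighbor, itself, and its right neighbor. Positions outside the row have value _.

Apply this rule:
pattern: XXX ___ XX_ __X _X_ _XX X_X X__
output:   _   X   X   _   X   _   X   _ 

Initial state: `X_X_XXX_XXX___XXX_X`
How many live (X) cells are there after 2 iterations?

7

XXXX__XX__X_X___XXX
___X___X__XXX_X___X
count of X: 7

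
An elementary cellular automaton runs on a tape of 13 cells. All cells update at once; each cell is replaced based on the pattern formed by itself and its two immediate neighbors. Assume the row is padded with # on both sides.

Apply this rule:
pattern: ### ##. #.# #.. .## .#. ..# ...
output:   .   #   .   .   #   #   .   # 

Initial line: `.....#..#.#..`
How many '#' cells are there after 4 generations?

5

.###.#..#.#..
.#.#.#..#.#..
.#.#.#..#.#..  (fixed point — unchanged through generation 4)
count of #: 5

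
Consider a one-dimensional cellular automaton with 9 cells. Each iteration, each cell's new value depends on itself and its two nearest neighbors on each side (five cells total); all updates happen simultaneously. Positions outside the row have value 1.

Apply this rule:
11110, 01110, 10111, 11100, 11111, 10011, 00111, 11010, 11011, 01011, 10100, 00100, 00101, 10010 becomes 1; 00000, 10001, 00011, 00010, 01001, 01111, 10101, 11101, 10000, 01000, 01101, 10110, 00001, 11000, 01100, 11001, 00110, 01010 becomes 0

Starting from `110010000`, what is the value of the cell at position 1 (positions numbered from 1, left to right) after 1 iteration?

110110000
position 1 holds 1

1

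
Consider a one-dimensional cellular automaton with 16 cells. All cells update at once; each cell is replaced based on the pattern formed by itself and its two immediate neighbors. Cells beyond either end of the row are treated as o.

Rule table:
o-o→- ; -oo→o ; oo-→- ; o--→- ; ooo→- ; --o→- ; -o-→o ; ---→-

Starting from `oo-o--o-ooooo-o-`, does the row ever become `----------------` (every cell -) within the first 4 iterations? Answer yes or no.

no

---o--o-o-----o-
---o--o-o-----o-  (fixed point — unchanged through iteration 4)
iteration 4 is ---o--o-o-----o-, still not uniform -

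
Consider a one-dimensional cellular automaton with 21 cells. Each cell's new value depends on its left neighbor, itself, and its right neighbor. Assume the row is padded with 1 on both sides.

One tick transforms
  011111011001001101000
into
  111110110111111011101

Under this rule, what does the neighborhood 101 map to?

At position 0 the neighborhood is 101; the next row has 1 there.

1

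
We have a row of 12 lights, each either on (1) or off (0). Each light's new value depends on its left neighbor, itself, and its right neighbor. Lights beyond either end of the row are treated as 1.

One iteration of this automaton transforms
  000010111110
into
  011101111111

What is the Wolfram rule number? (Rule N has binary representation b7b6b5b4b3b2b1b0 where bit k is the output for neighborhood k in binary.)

position 7: 111 → 1  (bit 7 = 1)
position 10: 110 → 1  (bit 6 = 1)
position 5: 101 → 1  (bit 5 = 1)
position 0: 100 → 0  (bit 4 = 0)
position 6: 011 → 1  (bit 3 = 1)
position 4: 010 → 0  (bit 2 = 0)
position 3: 001 → 1  (bit 1 = 1)
position 1: 000 → 1  (bit 0 = 1)
bits b7..b0 = 11101011 = 235

235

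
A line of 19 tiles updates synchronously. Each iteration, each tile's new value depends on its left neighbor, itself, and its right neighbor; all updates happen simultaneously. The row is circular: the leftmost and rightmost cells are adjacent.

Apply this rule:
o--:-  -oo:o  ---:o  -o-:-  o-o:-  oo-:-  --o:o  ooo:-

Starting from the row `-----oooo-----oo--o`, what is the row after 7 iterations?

iteration 1: -ooooo----ooooo--o-
iteration 2: oo-----oooo-----o--
iteration 3: o--ooooo----oooo--o
iteration 4: --oo-----oooo----oo
iteration 5: -oo--ooooo----oooo-
iteration 6: oo--oo-----oooo----
iteration 7: o--oo--ooooo----ooo

o--oo--ooooo----ooo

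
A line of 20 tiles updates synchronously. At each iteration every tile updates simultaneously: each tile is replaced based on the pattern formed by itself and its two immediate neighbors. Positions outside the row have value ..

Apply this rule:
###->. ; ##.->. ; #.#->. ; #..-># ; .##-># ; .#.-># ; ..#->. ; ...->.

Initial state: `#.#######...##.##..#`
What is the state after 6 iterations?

#.#.#.##.##.##.#.#.#

#.#......#..#..#.#.#
#.##.....##.##.#.#.#
#.#.#....#..#..#.#.#
#.#.##...##.##.#.#.#
#.#.#.#..#..#..#.#.#
#.#.#.##.##.##.#.#.#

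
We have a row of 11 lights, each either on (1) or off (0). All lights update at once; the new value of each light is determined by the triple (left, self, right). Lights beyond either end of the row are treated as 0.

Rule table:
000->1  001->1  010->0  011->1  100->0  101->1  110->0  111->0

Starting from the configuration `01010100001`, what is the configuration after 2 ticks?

01010011000

tick 1: 10101001110
tick 2: 01010011000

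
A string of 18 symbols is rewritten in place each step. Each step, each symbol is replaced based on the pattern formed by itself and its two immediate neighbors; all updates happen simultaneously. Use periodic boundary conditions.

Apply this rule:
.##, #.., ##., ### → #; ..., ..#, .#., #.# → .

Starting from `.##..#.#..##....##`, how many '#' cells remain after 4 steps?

13

step 1: .###....#.###...##
step 2: .####.....####..##
step 3: .#####....#####.##
step 4: .######...#####.##
count of #: 13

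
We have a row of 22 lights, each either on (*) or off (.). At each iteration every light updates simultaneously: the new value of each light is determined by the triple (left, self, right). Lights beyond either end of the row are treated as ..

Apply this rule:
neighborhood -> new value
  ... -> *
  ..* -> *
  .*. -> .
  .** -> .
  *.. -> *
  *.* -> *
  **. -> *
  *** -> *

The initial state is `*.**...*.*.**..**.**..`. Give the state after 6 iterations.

*.*.*.*.****.*.*.***.*

.*.****.*.*.***.**.***
*.*.****.*.*.***.**.**
.*.*.****.*.*.***.**.*
*.*.*.****.*.*.***.**.
.*.*.*.****.*.*.***.**
*.*.*.*.****.*.*.***.*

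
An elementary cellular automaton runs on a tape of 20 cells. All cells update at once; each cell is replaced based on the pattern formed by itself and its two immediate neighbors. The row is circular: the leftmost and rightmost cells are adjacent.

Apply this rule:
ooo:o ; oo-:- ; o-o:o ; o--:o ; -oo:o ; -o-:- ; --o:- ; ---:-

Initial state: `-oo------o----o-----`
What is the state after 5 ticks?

-o-o------o----o----
--o-o------o----o---
---o-o------o----o--
----o-o------o----o-
-----o-o------o----o

-----o-o------o----o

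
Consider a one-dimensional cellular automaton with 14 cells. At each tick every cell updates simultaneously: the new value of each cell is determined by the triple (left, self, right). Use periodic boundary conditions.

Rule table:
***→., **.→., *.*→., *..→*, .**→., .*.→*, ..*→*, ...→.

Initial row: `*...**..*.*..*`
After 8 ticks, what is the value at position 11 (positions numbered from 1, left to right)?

tick 1: .*.*..***.***.
tick 2: **.***.......*
tick 3: ......*.....*.
tick 4: .....***...***
tick 5: *...*...*.*...
tick 6: **.***.**.**.*
tick 7: ..............
tick 8: ..............
position 11 holds .

.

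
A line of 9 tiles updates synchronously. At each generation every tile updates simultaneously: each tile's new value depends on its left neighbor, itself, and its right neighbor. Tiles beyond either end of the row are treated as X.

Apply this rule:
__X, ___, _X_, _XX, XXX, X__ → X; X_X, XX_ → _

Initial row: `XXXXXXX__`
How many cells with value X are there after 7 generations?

XXXXXX_XX
XXXXX__XX
XXXX_XXXX
XXX__XXXX
XX_XXXXXX
X__XXXXXX
_XXXXXXXX
count of X: 8

8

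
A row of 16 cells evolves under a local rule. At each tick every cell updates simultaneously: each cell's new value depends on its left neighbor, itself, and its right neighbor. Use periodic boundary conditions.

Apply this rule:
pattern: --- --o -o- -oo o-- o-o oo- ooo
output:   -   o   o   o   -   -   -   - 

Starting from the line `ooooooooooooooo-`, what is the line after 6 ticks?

-----------oo---

tick 1: o---------------
tick 2: o--------------o
tick 3: --------------oo
tick 4: -------------oo-
tick 5: ------------oo--
tick 6: -----------oo---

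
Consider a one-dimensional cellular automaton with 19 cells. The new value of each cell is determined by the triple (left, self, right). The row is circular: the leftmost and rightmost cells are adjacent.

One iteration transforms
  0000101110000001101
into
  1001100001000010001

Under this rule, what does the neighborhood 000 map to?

0

At position 1 the neighborhood is 000; the next row has 0 there.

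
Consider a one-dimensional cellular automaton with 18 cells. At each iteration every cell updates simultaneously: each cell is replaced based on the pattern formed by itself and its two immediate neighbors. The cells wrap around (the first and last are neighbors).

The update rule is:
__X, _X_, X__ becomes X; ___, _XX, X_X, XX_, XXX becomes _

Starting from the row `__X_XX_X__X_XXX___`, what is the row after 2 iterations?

_XX____XXXX____X__
X__X__X____X__XXX_

X__X__X____X__XXX_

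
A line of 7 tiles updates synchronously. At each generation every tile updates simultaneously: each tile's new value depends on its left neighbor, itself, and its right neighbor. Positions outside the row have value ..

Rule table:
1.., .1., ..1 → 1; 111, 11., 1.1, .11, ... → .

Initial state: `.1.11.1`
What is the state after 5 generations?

11..111

generation 1: 11....1
generation 2: ..1..11
generation 3: .1111..
generation 4: 1....1.
generation 5: 11..111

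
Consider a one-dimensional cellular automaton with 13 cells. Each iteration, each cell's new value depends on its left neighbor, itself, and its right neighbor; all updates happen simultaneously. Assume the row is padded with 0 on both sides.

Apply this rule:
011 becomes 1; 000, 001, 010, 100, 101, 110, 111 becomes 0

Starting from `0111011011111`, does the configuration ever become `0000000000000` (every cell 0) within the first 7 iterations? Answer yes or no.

yes

0100010010000
0000000000000
all cells are 0 at iteration 2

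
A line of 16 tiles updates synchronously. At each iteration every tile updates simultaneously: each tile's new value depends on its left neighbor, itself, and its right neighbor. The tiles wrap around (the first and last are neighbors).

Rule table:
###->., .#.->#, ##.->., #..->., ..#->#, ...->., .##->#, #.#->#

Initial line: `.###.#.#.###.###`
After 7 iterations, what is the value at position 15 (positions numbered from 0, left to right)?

##..######..##..
#..##......##..#
..##......##..##
.##......##..##.
##......##..##..
#......##..##..#
......##..##..##
position 15 holds #

#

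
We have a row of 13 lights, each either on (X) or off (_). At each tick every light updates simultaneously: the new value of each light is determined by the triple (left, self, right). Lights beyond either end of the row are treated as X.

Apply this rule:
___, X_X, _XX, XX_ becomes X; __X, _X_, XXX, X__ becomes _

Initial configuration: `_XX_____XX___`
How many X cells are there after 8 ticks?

4

tick 1: XXX_XXX_XX_X_
tick 2: __XXX_XXXXX_X
tick 3: __X_XXX___XXX
tick 4: ___XX_X_X_X__
tick 5: _X_XXX_X_X___
tick 6: X_XX_XX_X__X_
tick 7: XXXXXXXX____X
tick 8: _______X_XX_X
count of X: 4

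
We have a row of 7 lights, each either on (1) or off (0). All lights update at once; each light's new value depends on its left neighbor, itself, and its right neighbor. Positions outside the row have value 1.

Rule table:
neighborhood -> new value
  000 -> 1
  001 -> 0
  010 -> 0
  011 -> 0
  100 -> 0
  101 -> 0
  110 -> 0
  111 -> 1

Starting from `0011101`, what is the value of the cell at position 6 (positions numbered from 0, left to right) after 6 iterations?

0

iteration 1: 0001000
iteration 2: 0100010
iteration 3: 0001000  (repeats iteration 1; period 2)
iteration 6: 0100010
position 6 holds 0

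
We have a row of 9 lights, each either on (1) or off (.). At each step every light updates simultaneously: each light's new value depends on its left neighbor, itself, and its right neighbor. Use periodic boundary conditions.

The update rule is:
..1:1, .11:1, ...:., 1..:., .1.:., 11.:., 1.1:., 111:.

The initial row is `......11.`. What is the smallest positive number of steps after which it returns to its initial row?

step 1: .....11..
step 2: ....11...
step 3: ...11....
step 4: ..11.....
step 5: .11......
step 6: 11.......
step 7: 1.......1
step 8: .......11
step 9: ......11.

9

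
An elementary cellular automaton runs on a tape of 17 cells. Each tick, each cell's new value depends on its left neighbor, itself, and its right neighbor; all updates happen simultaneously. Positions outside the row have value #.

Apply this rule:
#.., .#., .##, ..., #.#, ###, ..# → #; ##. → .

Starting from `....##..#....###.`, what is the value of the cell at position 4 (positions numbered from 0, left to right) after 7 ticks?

#

#####.#########.#
####.#########.##
###.#########.###
##.#########.####
#.#########.#####
.#########.######
#########.#######
position 4 holds #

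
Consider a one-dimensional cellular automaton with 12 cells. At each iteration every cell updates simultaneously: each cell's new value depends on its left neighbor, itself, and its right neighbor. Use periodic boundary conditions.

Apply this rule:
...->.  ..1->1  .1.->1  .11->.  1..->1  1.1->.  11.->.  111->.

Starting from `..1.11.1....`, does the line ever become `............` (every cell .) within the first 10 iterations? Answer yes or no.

yes

.11....11...
1..1..1..1..
111111111111
............
all cells are . at iteration 4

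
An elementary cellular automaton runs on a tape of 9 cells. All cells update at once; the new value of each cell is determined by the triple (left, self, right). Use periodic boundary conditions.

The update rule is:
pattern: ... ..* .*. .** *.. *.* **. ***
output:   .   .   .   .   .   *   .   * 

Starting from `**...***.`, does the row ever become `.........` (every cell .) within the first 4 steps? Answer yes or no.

yes

......*.*
.......*.
.........
all cells are . at step 3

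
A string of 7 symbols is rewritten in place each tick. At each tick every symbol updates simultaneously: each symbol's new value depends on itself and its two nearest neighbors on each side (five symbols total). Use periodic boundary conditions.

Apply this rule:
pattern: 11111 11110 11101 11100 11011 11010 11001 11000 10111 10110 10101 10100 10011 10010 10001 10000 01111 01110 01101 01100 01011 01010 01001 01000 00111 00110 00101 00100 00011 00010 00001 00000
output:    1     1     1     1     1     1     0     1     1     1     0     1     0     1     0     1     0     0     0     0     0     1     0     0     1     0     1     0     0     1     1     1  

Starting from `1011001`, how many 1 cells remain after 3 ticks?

4

0110000
0001111
1001011
count of 1: 4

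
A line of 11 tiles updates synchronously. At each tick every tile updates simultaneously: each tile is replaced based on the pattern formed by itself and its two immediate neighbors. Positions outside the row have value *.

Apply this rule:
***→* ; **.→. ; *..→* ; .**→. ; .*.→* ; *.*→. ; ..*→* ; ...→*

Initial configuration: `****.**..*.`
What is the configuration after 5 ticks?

..*.**....*

***....***.
**.****.*..
*...**..***
.***..**.**
..*.**....*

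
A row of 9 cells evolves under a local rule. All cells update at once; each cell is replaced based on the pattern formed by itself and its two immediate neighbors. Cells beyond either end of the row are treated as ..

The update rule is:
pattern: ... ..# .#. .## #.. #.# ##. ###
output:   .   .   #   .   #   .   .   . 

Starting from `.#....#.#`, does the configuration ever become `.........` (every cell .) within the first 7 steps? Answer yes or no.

no

.##...#.#
...#..#.#
...##.#.#
......#.#
......#.#  (fixed point — unchanged through step 7)
step 7 is ......#.#, still not uniform .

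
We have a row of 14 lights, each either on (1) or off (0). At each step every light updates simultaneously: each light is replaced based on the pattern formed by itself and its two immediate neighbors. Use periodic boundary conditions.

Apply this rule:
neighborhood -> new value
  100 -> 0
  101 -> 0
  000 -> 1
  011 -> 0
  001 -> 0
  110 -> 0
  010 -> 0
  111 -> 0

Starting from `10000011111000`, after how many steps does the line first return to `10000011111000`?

2

00111000000010
10000011111000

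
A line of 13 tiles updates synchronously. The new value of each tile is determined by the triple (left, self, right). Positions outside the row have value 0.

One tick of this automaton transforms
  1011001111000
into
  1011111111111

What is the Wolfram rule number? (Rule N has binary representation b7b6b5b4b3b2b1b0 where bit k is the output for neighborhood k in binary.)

position 7: 111 → 1  (bit 7 = 1)
position 3: 110 → 1  (bit 6 = 1)
position 1: 101 → 0  (bit 5 = 0)
position 4: 100 → 1  (bit 4 = 1)
position 2: 011 → 1  (bit 3 = 1)
position 0: 010 → 1  (bit 2 = 1)
position 5: 001 → 1  (bit 1 = 1)
position 11: 000 → 1  (bit 0 = 1)
bits b7..b0 = 11011111 = 223

223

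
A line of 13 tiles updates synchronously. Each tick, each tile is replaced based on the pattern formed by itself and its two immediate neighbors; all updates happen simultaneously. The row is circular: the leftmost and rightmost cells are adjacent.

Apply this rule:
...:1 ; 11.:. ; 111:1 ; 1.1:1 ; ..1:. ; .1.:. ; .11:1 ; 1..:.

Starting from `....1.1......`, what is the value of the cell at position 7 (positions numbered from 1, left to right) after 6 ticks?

1

111..1..11111
11......11111
1..1111.11111
...111.111111
.1.11.111111.
..11.111111..
position 7 holds 1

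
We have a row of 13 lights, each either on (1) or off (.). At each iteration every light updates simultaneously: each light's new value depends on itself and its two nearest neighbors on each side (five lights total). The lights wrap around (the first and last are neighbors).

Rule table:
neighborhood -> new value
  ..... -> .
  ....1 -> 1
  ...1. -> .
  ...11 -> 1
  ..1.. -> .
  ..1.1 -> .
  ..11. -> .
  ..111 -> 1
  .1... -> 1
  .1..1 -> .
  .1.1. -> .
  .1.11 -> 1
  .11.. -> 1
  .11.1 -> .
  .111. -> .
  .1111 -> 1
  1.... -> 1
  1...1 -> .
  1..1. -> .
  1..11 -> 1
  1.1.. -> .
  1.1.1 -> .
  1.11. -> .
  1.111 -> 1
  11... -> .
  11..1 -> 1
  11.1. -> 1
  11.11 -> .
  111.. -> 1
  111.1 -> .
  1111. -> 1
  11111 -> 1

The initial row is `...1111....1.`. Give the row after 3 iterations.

iteration 1: 1111111.11..1
iteration 2: 111111...1111
iteration 3: 111111..11111

111111..11111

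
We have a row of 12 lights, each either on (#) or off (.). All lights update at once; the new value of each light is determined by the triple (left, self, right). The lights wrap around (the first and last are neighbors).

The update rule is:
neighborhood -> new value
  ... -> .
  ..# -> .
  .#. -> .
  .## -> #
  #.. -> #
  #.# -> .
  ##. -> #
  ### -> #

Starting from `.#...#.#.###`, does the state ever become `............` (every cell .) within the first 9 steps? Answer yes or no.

no

step 1: ..#......###
step 2: #..#.....###
step 3: ##..#....###
step 4: ###..#...###
step 5: ####..#..###
step 6: #####..#.###
step 7: ######...###
step 8: #######..###
step 9: ########.###
step 9 is ########.###, still not uniform .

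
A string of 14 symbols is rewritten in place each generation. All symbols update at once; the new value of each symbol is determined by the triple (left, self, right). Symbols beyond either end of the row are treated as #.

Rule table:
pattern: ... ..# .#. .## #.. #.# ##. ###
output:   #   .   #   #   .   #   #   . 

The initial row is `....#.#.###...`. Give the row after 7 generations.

.##.#######.##

generation 1: .##.#####.#.#.
generation 2: #####...######
generation 3: ....#.#.#.....
generation 4: .##.#####.###.
generation 5: #####...###.##
generation 6: ....#.#.#.###.
generation 7: .##.#######.##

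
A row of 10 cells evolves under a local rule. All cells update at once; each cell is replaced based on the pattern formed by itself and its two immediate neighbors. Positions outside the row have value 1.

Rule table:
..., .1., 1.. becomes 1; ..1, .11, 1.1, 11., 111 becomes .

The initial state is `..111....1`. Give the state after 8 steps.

1....111..
.111....1.
....111.1.
111.....1.
...1111.1.
11......1.
..11111.1.
1.......1.

1.......1.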